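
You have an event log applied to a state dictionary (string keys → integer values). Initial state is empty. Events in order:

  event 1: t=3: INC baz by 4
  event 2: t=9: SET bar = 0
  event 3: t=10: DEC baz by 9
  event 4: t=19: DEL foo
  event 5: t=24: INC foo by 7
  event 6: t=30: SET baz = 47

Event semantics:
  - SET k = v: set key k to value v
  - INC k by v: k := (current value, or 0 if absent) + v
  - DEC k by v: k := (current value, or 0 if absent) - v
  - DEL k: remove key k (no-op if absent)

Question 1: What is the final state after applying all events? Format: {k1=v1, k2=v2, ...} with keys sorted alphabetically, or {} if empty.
Answer: {bar=0, baz=47, foo=7}

Derivation:
  after event 1 (t=3: INC baz by 4): {baz=4}
  after event 2 (t=9: SET bar = 0): {bar=0, baz=4}
  after event 3 (t=10: DEC baz by 9): {bar=0, baz=-5}
  after event 4 (t=19: DEL foo): {bar=0, baz=-5}
  after event 5 (t=24: INC foo by 7): {bar=0, baz=-5, foo=7}
  after event 6 (t=30: SET baz = 47): {bar=0, baz=47, foo=7}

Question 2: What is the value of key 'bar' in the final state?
Answer: 0

Derivation:
Track key 'bar' through all 6 events:
  event 1 (t=3: INC baz by 4): bar unchanged
  event 2 (t=9: SET bar = 0): bar (absent) -> 0
  event 3 (t=10: DEC baz by 9): bar unchanged
  event 4 (t=19: DEL foo): bar unchanged
  event 5 (t=24: INC foo by 7): bar unchanged
  event 6 (t=30: SET baz = 47): bar unchanged
Final: bar = 0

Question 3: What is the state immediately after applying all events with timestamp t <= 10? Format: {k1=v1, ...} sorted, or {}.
Apply events with t <= 10 (3 events):
  after event 1 (t=3: INC baz by 4): {baz=4}
  after event 2 (t=9: SET bar = 0): {bar=0, baz=4}
  after event 3 (t=10: DEC baz by 9): {bar=0, baz=-5}

Answer: {bar=0, baz=-5}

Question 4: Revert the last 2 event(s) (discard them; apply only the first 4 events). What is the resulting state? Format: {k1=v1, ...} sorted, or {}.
Answer: {bar=0, baz=-5}

Derivation:
Keep first 4 events (discard last 2):
  after event 1 (t=3: INC baz by 4): {baz=4}
  after event 2 (t=9: SET bar = 0): {bar=0, baz=4}
  after event 3 (t=10: DEC baz by 9): {bar=0, baz=-5}
  after event 4 (t=19: DEL foo): {bar=0, baz=-5}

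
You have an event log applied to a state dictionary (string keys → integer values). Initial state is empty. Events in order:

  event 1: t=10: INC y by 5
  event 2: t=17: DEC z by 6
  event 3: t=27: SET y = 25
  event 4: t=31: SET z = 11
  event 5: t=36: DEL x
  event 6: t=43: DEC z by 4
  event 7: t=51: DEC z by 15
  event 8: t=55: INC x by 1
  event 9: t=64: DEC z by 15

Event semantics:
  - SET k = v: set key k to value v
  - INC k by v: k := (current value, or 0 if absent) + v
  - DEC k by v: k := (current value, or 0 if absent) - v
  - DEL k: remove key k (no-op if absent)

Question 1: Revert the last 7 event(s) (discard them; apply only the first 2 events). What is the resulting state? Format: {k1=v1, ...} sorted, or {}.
Answer: {y=5, z=-6}

Derivation:
Keep first 2 events (discard last 7):
  after event 1 (t=10: INC y by 5): {y=5}
  after event 2 (t=17: DEC z by 6): {y=5, z=-6}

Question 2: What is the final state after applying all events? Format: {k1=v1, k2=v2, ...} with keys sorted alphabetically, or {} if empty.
Answer: {x=1, y=25, z=-23}

Derivation:
  after event 1 (t=10: INC y by 5): {y=5}
  after event 2 (t=17: DEC z by 6): {y=5, z=-6}
  after event 3 (t=27: SET y = 25): {y=25, z=-6}
  after event 4 (t=31: SET z = 11): {y=25, z=11}
  after event 5 (t=36: DEL x): {y=25, z=11}
  after event 6 (t=43: DEC z by 4): {y=25, z=7}
  after event 7 (t=51: DEC z by 15): {y=25, z=-8}
  after event 8 (t=55: INC x by 1): {x=1, y=25, z=-8}
  after event 9 (t=64: DEC z by 15): {x=1, y=25, z=-23}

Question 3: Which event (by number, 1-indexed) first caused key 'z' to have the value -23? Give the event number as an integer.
Answer: 9

Derivation:
Looking for first event where z becomes -23:
  event 2: z = -6
  event 3: z = -6
  event 4: z = 11
  event 5: z = 11
  event 6: z = 7
  event 7: z = -8
  event 8: z = -8
  event 9: z -8 -> -23  <-- first match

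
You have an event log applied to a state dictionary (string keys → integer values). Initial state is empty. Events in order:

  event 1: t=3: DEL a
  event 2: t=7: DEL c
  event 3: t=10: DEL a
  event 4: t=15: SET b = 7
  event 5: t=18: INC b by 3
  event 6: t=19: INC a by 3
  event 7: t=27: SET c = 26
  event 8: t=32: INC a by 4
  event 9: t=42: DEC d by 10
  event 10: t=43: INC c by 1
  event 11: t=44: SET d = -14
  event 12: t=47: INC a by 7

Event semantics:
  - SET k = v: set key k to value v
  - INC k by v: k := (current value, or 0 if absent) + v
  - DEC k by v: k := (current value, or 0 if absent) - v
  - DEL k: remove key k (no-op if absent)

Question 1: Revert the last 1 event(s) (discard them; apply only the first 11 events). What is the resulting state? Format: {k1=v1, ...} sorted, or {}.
Answer: {a=7, b=10, c=27, d=-14}

Derivation:
Keep first 11 events (discard last 1):
  after event 1 (t=3: DEL a): {}
  after event 2 (t=7: DEL c): {}
  after event 3 (t=10: DEL a): {}
  after event 4 (t=15: SET b = 7): {b=7}
  after event 5 (t=18: INC b by 3): {b=10}
  after event 6 (t=19: INC a by 3): {a=3, b=10}
  after event 7 (t=27: SET c = 26): {a=3, b=10, c=26}
  after event 8 (t=32: INC a by 4): {a=7, b=10, c=26}
  after event 9 (t=42: DEC d by 10): {a=7, b=10, c=26, d=-10}
  after event 10 (t=43: INC c by 1): {a=7, b=10, c=27, d=-10}
  after event 11 (t=44: SET d = -14): {a=7, b=10, c=27, d=-14}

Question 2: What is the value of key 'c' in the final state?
Answer: 27

Derivation:
Track key 'c' through all 12 events:
  event 1 (t=3: DEL a): c unchanged
  event 2 (t=7: DEL c): c (absent) -> (absent)
  event 3 (t=10: DEL a): c unchanged
  event 4 (t=15: SET b = 7): c unchanged
  event 5 (t=18: INC b by 3): c unchanged
  event 6 (t=19: INC a by 3): c unchanged
  event 7 (t=27: SET c = 26): c (absent) -> 26
  event 8 (t=32: INC a by 4): c unchanged
  event 9 (t=42: DEC d by 10): c unchanged
  event 10 (t=43: INC c by 1): c 26 -> 27
  event 11 (t=44: SET d = -14): c unchanged
  event 12 (t=47: INC a by 7): c unchanged
Final: c = 27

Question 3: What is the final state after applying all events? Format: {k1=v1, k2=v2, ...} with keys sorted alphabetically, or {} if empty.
Answer: {a=14, b=10, c=27, d=-14}

Derivation:
  after event 1 (t=3: DEL a): {}
  after event 2 (t=7: DEL c): {}
  after event 3 (t=10: DEL a): {}
  after event 4 (t=15: SET b = 7): {b=7}
  after event 5 (t=18: INC b by 3): {b=10}
  after event 6 (t=19: INC a by 3): {a=3, b=10}
  after event 7 (t=27: SET c = 26): {a=3, b=10, c=26}
  after event 8 (t=32: INC a by 4): {a=7, b=10, c=26}
  after event 9 (t=42: DEC d by 10): {a=7, b=10, c=26, d=-10}
  after event 10 (t=43: INC c by 1): {a=7, b=10, c=27, d=-10}
  after event 11 (t=44: SET d = -14): {a=7, b=10, c=27, d=-14}
  after event 12 (t=47: INC a by 7): {a=14, b=10, c=27, d=-14}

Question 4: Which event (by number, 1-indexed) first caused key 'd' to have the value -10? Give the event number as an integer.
Answer: 9

Derivation:
Looking for first event where d becomes -10:
  event 9: d (absent) -> -10  <-- first match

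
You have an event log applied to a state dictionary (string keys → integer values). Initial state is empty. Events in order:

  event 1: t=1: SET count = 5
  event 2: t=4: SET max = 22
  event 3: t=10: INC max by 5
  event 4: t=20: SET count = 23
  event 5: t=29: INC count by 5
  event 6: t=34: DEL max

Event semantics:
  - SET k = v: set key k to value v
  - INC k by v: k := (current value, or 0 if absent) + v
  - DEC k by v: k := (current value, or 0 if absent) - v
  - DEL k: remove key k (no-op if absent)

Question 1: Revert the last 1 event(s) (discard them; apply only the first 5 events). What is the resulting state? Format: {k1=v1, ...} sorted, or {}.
Keep first 5 events (discard last 1):
  after event 1 (t=1: SET count = 5): {count=5}
  after event 2 (t=4: SET max = 22): {count=5, max=22}
  after event 3 (t=10: INC max by 5): {count=5, max=27}
  after event 4 (t=20: SET count = 23): {count=23, max=27}
  after event 5 (t=29: INC count by 5): {count=28, max=27}

Answer: {count=28, max=27}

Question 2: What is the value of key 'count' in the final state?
Track key 'count' through all 6 events:
  event 1 (t=1: SET count = 5): count (absent) -> 5
  event 2 (t=4: SET max = 22): count unchanged
  event 3 (t=10: INC max by 5): count unchanged
  event 4 (t=20: SET count = 23): count 5 -> 23
  event 5 (t=29: INC count by 5): count 23 -> 28
  event 6 (t=34: DEL max): count unchanged
Final: count = 28

Answer: 28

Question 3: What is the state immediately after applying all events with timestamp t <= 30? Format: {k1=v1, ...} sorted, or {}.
Apply events with t <= 30 (5 events):
  after event 1 (t=1: SET count = 5): {count=5}
  after event 2 (t=4: SET max = 22): {count=5, max=22}
  after event 3 (t=10: INC max by 5): {count=5, max=27}
  after event 4 (t=20: SET count = 23): {count=23, max=27}
  after event 5 (t=29: INC count by 5): {count=28, max=27}

Answer: {count=28, max=27}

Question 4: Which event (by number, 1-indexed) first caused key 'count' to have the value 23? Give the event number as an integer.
Looking for first event where count becomes 23:
  event 1: count = 5
  event 2: count = 5
  event 3: count = 5
  event 4: count 5 -> 23  <-- first match

Answer: 4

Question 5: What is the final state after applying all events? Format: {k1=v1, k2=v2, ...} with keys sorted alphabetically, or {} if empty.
  after event 1 (t=1: SET count = 5): {count=5}
  after event 2 (t=4: SET max = 22): {count=5, max=22}
  after event 3 (t=10: INC max by 5): {count=5, max=27}
  after event 4 (t=20: SET count = 23): {count=23, max=27}
  after event 5 (t=29: INC count by 5): {count=28, max=27}
  after event 6 (t=34: DEL max): {count=28}

Answer: {count=28}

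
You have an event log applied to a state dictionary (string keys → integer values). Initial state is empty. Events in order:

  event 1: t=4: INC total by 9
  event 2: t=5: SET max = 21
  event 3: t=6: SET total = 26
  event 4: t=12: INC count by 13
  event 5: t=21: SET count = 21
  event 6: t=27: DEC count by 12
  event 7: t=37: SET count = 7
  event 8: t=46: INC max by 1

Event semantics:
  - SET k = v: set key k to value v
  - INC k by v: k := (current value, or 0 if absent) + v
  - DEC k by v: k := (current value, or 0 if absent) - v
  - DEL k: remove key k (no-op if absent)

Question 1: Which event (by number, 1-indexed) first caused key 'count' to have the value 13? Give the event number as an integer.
Looking for first event where count becomes 13:
  event 4: count (absent) -> 13  <-- first match

Answer: 4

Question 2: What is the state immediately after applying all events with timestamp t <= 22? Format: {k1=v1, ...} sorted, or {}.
Apply events with t <= 22 (5 events):
  after event 1 (t=4: INC total by 9): {total=9}
  after event 2 (t=5: SET max = 21): {max=21, total=9}
  after event 3 (t=6: SET total = 26): {max=21, total=26}
  after event 4 (t=12: INC count by 13): {count=13, max=21, total=26}
  after event 5 (t=21: SET count = 21): {count=21, max=21, total=26}

Answer: {count=21, max=21, total=26}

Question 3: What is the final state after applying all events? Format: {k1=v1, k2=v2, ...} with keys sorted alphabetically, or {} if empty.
Answer: {count=7, max=22, total=26}

Derivation:
  after event 1 (t=4: INC total by 9): {total=9}
  after event 2 (t=5: SET max = 21): {max=21, total=9}
  after event 3 (t=6: SET total = 26): {max=21, total=26}
  after event 4 (t=12: INC count by 13): {count=13, max=21, total=26}
  after event 5 (t=21: SET count = 21): {count=21, max=21, total=26}
  after event 6 (t=27: DEC count by 12): {count=9, max=21, total=26}
  after event 7 (t=37: SET count = 7): {count=7, max=21, total=26}
  after event 8 (t=46: INC max by 1): {count=7, max=22, total=26}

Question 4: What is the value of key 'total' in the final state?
Track key 'total' through all 8 events:
  event 1 (t=4: INC total by 9): total (absent) -> 9
  event 2 (t=5: SET max = 21): total unchanged
  event 3 (t=6: SET total = 26): total 9 -> 26
  event 4 (t=12: INC count by 13): total unchanged
  event 5 (t=21: SET count = 21): total unchanged
  event 6 (t=27: DEC count by 12): total unchanged
  event 7 (t=37: SET count = 7): total unchanged
  event 8 (t=46: INC max by 1): total unchanged
Final: total = 26

Answer: 26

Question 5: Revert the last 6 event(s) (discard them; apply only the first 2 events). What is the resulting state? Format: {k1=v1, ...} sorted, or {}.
Answer: {max=21, total=9}

Derivation:
Keep first 2 events (discard last 6):
  after event 1 (t=4: INC total by 9): {total=9}
  after event 2 (t=5: SET max = 21): {max=21, total=9}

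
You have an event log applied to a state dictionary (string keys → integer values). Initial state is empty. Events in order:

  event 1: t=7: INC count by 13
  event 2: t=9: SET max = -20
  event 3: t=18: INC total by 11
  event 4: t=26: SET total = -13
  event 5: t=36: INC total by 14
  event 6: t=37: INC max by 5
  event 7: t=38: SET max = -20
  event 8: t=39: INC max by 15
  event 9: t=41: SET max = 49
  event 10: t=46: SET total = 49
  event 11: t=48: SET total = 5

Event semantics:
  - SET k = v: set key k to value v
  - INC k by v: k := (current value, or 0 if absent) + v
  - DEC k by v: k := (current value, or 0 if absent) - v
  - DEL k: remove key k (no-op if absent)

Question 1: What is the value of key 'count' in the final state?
Answer: 13

Derivation:
Track key 'count' through all 11 events:
  event 1 (t=7: INC count by 13): count (absent) -> 13
  event 2 (t=9: SET max = -20): count unchanged
  event 3 (t=18: INC total by 11): count unchanged
  event 4 (t=26: SET total = -13): count unchanged
  event 5 (t=36: INC total by 14): count unchanged
  event 6 (t=37: INC max by 5): count unchanged
  event 7 (t=38: SET max = -20): count unchanged
  event 8 (t=39: INC max by 15): count unchanged
  event 9 (t=41: SET max = 49): count unchanged
  event 10 (t=46: SET total = 49): count unchanged
  event 11 (t=48: SET total = 5): count unchanged
Final: count = 13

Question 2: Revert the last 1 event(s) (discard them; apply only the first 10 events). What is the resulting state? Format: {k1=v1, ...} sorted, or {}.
Keep first 10 events (discard last 1):
  after event 1 (t=7: INC count by 13): {count=13}
  after event 2 (t=9: SET max = -20): {count=13, max=-20}
  after event 3 (t=18: INC total by 11): {count=13, max=-20, total=11}
  after event 4 (t=26: SET total = -13): {count=13, max=-20, total=-13}
  after event 5 (t=36: INC total by 14): {count=13, max=-20, total=1}
  after event 6 (t=37: INC max by 5): {count=13, max=-15, total=1}
  after event 7 (t=38: SET max = -20): {count=13, max=-20, total=1}
  after event 8 (t=39: INC max by 15): {count=13, max=-5, total=1}
  after event 9 (t=41: SET max = 49): {count=13, max=49, total=1}
  after event 10 (t=46: SET total = 49): {count=13, max=49, total=49}

Answer: {count=13, max=49, total=49}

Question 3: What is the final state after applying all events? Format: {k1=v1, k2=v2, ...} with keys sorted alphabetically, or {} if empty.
  after event 1 (t=7: INC count by 13): {count=13}
  after event 2 (t=9: SET max = -20): {count=13, max=-20}
  after event 3 (t=18: INC total by 11): {count=13, max=-20, total=11}
  after event 4 (t=26: SET total = -13): {count=13, max=-20, total=-13}
  after event 5 (t=36: INC total by 14): {count=13, max=-20, total=1}
  after event 6 (t=37: INC max by 5): {count=13, max=-15, total=1}
  after event 7 (t=38: SET max = -20): {count=13, max=-20, total=1}
  after event 8 (t=39: INC max by 15): {count=13, max=-5, total=1}
  after event 9 (t=41: SET max = 49): {count=13, max=49, total=1}
  after event 10 (t=46: SET total = 49): {count=13, max=49, total=49}
  after event 11 (t=48: SET total = 5): {count=13, max=49, total=5}

Answer: {count=13, max=49, total=5}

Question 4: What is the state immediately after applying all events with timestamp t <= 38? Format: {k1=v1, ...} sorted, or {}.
Apply events with t <= 38 (7 events):
  after event 1 (t=7: INC count by 13): {count=13}
  after event 2 (t=9: SET max = -20): {count=13, max=-20}
  after event 3 (t=18: INC total by 11): {count=13, max=-20, total=11}
  after event 4 (t=26: SET total = -13): {count=13, max=-20, total=-13}
  after event 5 (t=36: INC total by 14): {count=13, max=-20, total=1}
  after event 6 (t=37: INC max by 5): {count=13, max=-15, total=1}
  after event 7 (t=38: SET max = -20): {count=13, max=-20, total=1}

Answer: {count=13, max=-20, total=1}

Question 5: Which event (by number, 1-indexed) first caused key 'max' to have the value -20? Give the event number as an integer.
Answer: 2

Derivation:
Looking for first event where max becomes -20:
  event 2: max (absent) -> -20  <-- first match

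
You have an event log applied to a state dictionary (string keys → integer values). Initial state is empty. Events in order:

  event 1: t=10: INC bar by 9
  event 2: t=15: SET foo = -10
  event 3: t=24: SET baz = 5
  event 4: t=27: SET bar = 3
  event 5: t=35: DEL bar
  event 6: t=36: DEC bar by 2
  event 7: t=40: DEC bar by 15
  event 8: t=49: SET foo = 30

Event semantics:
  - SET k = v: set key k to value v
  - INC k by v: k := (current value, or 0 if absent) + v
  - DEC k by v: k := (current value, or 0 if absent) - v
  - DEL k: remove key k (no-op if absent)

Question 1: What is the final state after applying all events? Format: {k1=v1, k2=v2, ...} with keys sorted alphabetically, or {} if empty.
Answer: {bar=-17, baz=5, foo=30}

Derivation:
  after event 1 (t=10: INC bar by 9): {bar=9}
  after event 2 (t=15: SET foo = -10): {bar=9, foo=-10}
  after event 3 (t=24: SET baz = 5): {bar=9, baz=5, foo=-10}
  after event 4 (t=27: SET bar = 3): {bar=3, baz=5, foo=-10}
  after event 5 (t=35: DEL bar): {baz=5, foo=-10}
  after event 6 (t=36: DEC bar by 2): {bar=-2, baz=5, foo=-10}
  after event 7 (t=40: DEC bar by 15): {bar=-17, baz=5, foo=-10}
  after event 8 (t=49: SET foo = 30): {bar=-17, baz=5, foo=30}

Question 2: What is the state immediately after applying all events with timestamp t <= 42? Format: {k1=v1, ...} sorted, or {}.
Apply events with t <= 42 (7 events):
  after event 1 (t=10: INC bar by 9): {bar=9}
  after event 2 (t=15: SET foo = -10): {bar=9, foo=-10}
  after event 3 (t=24: SET baz = 5): {bar=9, baz=5, foo=-10}
  after event 4 (t=27: SET bar = 3): {bar=3, baz=5, foo=-10}
  after event 5 (t=35: DEL bar): {baz=5, foo=-10}
  after event 6 (t=36: DEC bar by 2): {bar=-2, baz=5, foo=-10}
  after event 7 (t=40: DEC bar by 15): {bar=-17, baz=5, foo=-10}

Answer: {bar=-17, baz=5, foo=-10}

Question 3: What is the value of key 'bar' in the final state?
Track key 'bar' through all 8 events:
  event 1 (t=10: INC bar by 9): bar (absent) -> 9
  event 2 (t=15: SET foo = -10): bar unchanged
  event 3 (t=24: SET baz = 5): bar unchanged
  event 4 (t=27: SET bar = 3): bar 9 -> 3
  event 5 (t=35: DEL bar): bar 3 -> (absent)
  event 6 (t=36: DEC bar by 2): bar (absent) -> -2
  event 7 (t=40: DEC bar by 15): bar -2 -> -17
  event 8 (t=49: SET foo = 30): bar unchanged
Final: bar = -17

Answer: -17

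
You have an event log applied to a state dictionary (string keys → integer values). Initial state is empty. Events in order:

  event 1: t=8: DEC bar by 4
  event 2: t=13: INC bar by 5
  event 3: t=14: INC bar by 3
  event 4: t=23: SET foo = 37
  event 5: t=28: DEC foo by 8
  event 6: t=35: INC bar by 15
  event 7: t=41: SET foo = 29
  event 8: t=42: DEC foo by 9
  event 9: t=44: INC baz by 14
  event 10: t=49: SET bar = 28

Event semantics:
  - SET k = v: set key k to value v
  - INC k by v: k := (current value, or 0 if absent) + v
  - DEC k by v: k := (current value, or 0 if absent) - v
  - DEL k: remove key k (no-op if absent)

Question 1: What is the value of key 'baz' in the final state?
Track key 'baz' through all 10 events:
  event 1 (t=8: DEC bar by 4): baz unchanged
  event 2 (t=13: INC bar by 5): baz unchanged
  event 3 (t=14: INC bar by 3): baz unchanged
  event 4 (t=23: SET foo = 37): baz unchanged
  event 5 (t=28: DEC foo by 8): baz unchanged
  event 6 (t=35: INC bar by 15): baz unchanged
  event 7 (t=41: SET foo = 29): baz unchanged
  event 8 (t=42: DEC foo by 9): baz unchanged
  event 9 (t=44: INC baz by 14): baz (absent) -> 14
  event 10 (t=49: SET bar = 28): baz unchanged
Final: baz = 14

Answer: 14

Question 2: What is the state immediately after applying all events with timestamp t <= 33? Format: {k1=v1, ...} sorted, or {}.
Answer: {bar=4, foo=29}

Derivation:
Apply events with t <= 33 (5 events):
  after event 1 (t=8: DEC bar by 4): {bar=-4}
  after event 2 (t=13: INC bar by 5): {bar=1}
  after event 3 (t=14: INC bar by 3): {bar=4}
  after event 4 (t=23: SET foo = 37): {bar=4, foo=37}
  after event 5 (t=28: DEC foo by 8): {bar=4, foo=29}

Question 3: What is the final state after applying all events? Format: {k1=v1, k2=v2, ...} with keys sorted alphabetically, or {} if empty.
  after event 1 (t=8: DEC bar by 4): {bar=-4}
  after event 2 (t=13: INC bar by 5): {bar=1}
  after event 3 (t=14: INC bar by 3): {bar=4}
  after event 4 (t=23: SET foo = 37): {bar=4, foo=37}
  after event 5 (t=28: DEC foo by 8): {bar=4, foo=29}
  after event 6 (t=35: INC bar by 15): {bar=19, foo=29}
  after event 7 (t=41: SET foo = 29): {bar=19, foo=29}
  after event 8 (t=42: DEC foo by 9): {bar=19, foo=20}
  after event 9 (t=44: INC baz by 14): {bar=19, baz=14, foo=20}
  after event 10 (t=49: SET bar = 28): {bar=28, baz=14, foo=20}

Answer: {bar=28, baz=14, foo=20}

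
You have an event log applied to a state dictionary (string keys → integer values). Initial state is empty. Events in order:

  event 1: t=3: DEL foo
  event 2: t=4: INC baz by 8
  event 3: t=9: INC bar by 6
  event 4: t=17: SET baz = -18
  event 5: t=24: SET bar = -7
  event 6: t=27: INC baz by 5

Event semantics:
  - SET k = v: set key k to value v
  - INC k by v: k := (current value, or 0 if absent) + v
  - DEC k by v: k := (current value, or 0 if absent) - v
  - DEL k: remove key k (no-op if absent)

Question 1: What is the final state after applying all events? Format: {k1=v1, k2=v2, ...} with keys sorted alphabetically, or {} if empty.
  after event 1 (t=3: DEL foo): {}
  after event 2 (t=4: INC baz by 8): {baz=8}
  after event 3 (t=9: INC bar by 6): {bar=6, baz=8}
  after event 4 (t=17: SET baz = -18): {bar=6, baz=-18}
  after event 5 (t=24: SET bar = -7): {bar=-7, baz=-18}
  after event 6 (t=27: INC baz by 5): {bar=-7, baz=-13}

Answer: {bar=-7, baz=-13}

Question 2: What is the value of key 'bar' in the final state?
Answer: -7

Derivation:
Track key 'bar' through all 6 events:
  event 1 (t=3: DEL foo): bar unchanged
  event 2 (t=4: INC baz by 8): bar unchanged
  event 3 (t=9: INC bar by 6): bar (absent) -> 6
  event 4 (t=17: SET baz = -18): bar unchanged
  event 5 (t=24: SET bar = -7): bar 6 -> -7
  event 6 (t=27: INC baz by 5): bar unchanged
Final: bar = -7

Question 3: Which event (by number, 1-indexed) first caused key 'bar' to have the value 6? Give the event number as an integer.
Looking for first event where bar becomes 6:
  event 3: bar (absent) -> 6  <-- first match

Answer: 3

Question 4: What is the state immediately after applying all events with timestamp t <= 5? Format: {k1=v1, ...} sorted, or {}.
Answer: {baz=8}

Derivation:
Apply events with t <= 5 (2 events):
  after event 1 (t=3: DEL foo): {}
  after event 2 (t=4: INC baz by 8): {baz=8}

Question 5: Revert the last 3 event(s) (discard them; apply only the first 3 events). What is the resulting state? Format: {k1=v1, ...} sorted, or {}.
Answer: {bar=6, baz=8}

Derivation:
Keep first 3 events (discard last 3):
  after event 1 (t=3: DEL foo): {}
  after event 2 (t=4: INC baz by 8): {baz=8}
  after event 3 (t=9: INC bar by 6): {bar=6, baz=8}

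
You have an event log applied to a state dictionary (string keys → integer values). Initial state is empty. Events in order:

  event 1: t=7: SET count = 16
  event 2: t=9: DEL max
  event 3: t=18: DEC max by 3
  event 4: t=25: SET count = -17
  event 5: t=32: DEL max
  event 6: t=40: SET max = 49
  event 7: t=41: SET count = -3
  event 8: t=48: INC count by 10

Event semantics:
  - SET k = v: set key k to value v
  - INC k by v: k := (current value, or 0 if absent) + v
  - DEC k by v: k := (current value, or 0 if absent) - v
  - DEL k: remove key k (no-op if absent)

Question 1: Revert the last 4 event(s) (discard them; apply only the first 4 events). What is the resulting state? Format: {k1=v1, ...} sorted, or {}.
Answer: {count=-17, max=-3}

Derivation:
Keep first 4 events (discard last 4):
  after event 1 (t=7: SET count = 16): {count=16}
  after event 2 (t=9: DEL max): {count=16}
  after event 3 (t=18: DEC max by 3): {count=16, max=-3}
  after event 4 (t=25: SET count = -17): {count=-17, max=-3}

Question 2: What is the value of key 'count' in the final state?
Answer: 7

Derivation:
Track key 'count' through all 8 events:
  event 1 (t=7: SET count = 16): count (absent) -> 16
  event 2 (t=9: DEL max): count unchanged
  event 3 (t=18: DEC max by 3): count unchanged
  event 4 (t=25: SET count = -17): count 16 -> -17
  event 5 (t=32: DEL max): count unchanged
  event 6 (t=40: SET max = 49): count unchanged
  event 7 (t=41: SET count = -3): count -17 -> -3
  event 8 (t=48: INC count by 10): count -3 -> 7
Final: count = 7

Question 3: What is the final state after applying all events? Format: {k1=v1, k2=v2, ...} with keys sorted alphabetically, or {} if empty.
  after event 1 (t=7: SET count = 16): {count=16}
  after event 2 (t=9: DEL max): {count=16}
  after event 3 (t=18: DEC max by 3): {count=16, max=-3}
  after event 4 (t=25: SET count = -17): {count=-17, max=-3}
  after event 5 (t=32: DEL max): {count=-17}
  after event 6 (t=40: SET max = 49): {count=-17, max=49}
  after event 7 (t=41: SET count = -3): {count=-3, max=49}
  after event 8 (t=48: INC count by 10): {count=7, max=49}

Answer: {count=7, max=49}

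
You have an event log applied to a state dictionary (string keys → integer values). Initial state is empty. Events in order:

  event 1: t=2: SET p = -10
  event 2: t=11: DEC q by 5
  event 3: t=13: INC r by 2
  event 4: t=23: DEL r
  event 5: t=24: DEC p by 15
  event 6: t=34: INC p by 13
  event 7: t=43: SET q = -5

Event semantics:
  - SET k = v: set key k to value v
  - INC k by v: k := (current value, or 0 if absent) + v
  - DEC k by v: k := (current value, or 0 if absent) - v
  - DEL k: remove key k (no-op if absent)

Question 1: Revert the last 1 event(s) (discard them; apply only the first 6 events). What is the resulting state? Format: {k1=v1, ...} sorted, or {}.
Keep first 6 events (discard last 1):
  after event 1 (t=2: SET p = -10): {p=-10}
  after event 2 (t=11: DEC q by 5): {p=-10, q=-5}
  after event 3 (t=13: INC r by 2): {p=-10, q=-5, r=2}
  after event 4 (t=23: DEL r): {p=-10, q=-5}
  after event 5 (t=24: DEC p by 15): {p=-25, q=-5}
  after event 6 (t=34: INC p by 13): {p=-12, q=-5}

Answer: {p=-12, q=-5}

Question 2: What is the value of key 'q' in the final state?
Track key 'q' through all 7 events:
  event 1 (t=2: SET p = -10): q unchanged
  event 2 (t=11: DEC q by 5): q (absent) -> -5
  event 3 (t=13: INC r by 2): q unchanged
  event 4 (t=23: DEL r): q unchanged
  event 5 (t=24: DEC p by 15): q unchanged
  event 6 (t=34: INC p by 13): q unchanged
  event 7 (t=43: SET q = -5): q -5 -> -5
Final: q = -5

Answer: -5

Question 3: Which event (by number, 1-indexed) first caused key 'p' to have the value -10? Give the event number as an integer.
Answer: 1

Derivation:
Looking for first event where p becomes -10:
  event 1: p (absent) -> -10  <-- first match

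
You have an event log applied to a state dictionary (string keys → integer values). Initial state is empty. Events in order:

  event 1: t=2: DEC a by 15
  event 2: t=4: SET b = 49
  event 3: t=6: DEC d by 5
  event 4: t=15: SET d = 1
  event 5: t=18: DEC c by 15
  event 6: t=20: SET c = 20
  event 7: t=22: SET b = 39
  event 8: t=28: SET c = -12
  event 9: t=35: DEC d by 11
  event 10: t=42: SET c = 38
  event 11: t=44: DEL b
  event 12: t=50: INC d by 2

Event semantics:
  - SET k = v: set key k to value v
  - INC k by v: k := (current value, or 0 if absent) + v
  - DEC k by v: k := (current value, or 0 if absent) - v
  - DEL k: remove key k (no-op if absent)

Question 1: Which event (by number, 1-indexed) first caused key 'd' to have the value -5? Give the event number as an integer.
Answer: 3

Derivation:
Looking for first event where d becomes -5:
  event 3: d (absent) -> -5  <-- first match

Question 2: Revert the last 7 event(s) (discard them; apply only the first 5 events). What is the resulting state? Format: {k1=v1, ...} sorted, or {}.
Keep first 5 events (discard last 7):
  after event 1 (t=2: DEC a by 15): {a=-15}
  after event 2 (t=4: SET b = 49): {a=-15, b=49}
  after event 3 (t=6: DEC d by 5): {a=-15, b=49, d=-5}
  after event 4 (t=15: SET d = 1): {a=-15, b=49, d=1}
  after event 5 (t=18: DEC c by 15): {a=-15, b=49, c=-15, d=1}

Answer: {a=-15, b=49, c=-15, d=1}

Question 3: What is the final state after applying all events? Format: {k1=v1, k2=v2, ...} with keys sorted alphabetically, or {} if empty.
Answer: {a=-15, c=38, d=-8}

Derivation:
  after event 1 (t=2: DEC a by 15): {a=-15}
  after event 2 (t=4: SET b = 49): {a=-15, b=49}
  after event 3 (t=6: DEC d by 5): {a=-15, b=49, d=-5}
  after event 4 (t=15: SET d = 1): {a=-15, b=49, d=1}
  after event 5 (t=18: DEC c by 15): {a=-15, b=49, c=-15, d=1}
  after event 6 (t=20: SET c = 20): {a=-15, b=49, c=20, d=1}
  after event 7 (t=22: SET b = 39): {a=-15, b=39, c=20, d=1}
  after event 8 (t=28: SET c = -12): {a=-15, b=39, c=-12, d=1}
  after event 9 (t=35: DEC d by 11): {a=-15, b=39, c=-12, d=-10}
  after event 10 (t=42: SET c = 38): {a=-15, b=39, c=38, d=-10}
  after event 11 (t=44: DEL b): {a=-15, c=38, d=-10}
  after event 12 (t=50: INC d by 2): {a=-15, c=38, d=-8}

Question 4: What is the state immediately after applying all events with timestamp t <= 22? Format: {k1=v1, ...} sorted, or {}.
Answer: {a=-15, b=39, c=20, d=1}

Derivation:
Apply events with t <= 22 (7 events):
  after event 1 (t=2: DEC a by 15): {a=-15}
  after event 2 (t=4: SET b = 49): {a=-15, b=49}
  after event 3 (t=6: DEC d by 5): {a=-15, b=49, d=-5}
  after event 4 (t=15: SET d = 1): {a=-15, b=49, d=1}
  after event 5 (t=18: DEC c by 15): {a=-15, b=49, c=-15, d=1}
  after event 6 (t=20: SET c = 20): {a=-15, b=49, c=20, d=1}
  after event 7 (t=22: SET b = 39): {a=-15, b=39, c=20, d=1}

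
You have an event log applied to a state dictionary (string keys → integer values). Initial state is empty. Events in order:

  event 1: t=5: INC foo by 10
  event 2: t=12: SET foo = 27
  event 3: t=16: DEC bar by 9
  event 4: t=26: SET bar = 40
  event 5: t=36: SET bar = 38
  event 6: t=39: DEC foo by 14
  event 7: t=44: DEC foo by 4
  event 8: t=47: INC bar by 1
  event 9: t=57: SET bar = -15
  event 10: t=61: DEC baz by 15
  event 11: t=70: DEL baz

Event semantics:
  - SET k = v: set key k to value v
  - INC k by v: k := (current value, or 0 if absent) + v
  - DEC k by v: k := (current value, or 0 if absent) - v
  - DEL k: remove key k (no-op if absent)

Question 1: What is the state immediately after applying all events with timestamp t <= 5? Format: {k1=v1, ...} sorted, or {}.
Answer: {foo=10}

Derivation:
Apply events with t <= 5 (1 events):
  after event 1 (t=5: INC foo by 10): {foo=10}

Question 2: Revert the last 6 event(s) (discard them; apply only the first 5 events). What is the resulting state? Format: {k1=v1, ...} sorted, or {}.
Keep first 5 events (discard last 6):
  after event 1 (t=5: INC foo by 10): {foo=10}
  after event 2 (t=12: SET foo = 27): {foo=27}
  after event 3 (t=16: DEC bar by 9): {bar=-9, foo=27}
  after event 4 (t=26: SET bar = 40): {bar=40, foo=27}
  after event 5 (t=36: SET bar = 38): {bar=38, foo=27}

Answer: {bar=38, foo=27}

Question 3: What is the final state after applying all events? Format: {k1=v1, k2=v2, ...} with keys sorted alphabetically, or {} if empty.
  after event 1 (t=5: INC foo by 10): {foo=10}
  after event 2 (t=12: SET foo = 27): {foo=27}
  after event 3 (t=16: DEC bar by 9): {bar=-9, foo=27}
  after event 4 (t=26: SET bar = 40): {bar=40, foo=27}
  after event 5 (t=36: SET bar = 38): {bar=38, foo=27}
  after event 6 (t=39: DEC foo by 14): {bar=38, foo=13}
  after event 7 (t=44: DEC foo by 4): {bar=38, foo=9}
  after event 8 (t=47: INC bar by 1): {bar=39, foo=9}
  after event 9 (t=57: SET bar = -15): {bar=-15, foo=9}
  after event 10 (t=61: DEC baz by 15): {bar=-15, baz=-15, foo=9}
  after event 11 (t=70: DEL baz): {bar=-15, foo=9}

Answer: {bar=-15, foo=9}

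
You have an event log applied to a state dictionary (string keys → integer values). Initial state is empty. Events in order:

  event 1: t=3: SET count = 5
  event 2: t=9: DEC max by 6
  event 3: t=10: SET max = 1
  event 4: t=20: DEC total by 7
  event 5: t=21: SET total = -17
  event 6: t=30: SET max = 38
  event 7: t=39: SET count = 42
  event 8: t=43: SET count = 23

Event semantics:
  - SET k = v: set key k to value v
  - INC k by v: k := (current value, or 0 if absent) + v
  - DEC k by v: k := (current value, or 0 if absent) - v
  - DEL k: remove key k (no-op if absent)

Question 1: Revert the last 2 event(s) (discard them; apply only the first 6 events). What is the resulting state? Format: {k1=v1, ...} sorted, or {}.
Answer: {count=5, max=38, total=-17}

Derivation:
Keep first 6 events (discard last 2):
  after event 1 (t=3: SET count = 5): {count=5}
  after event 2 (t=9: DEC max by 6): {count=5, max=-6}
  after event 3 (t=10: SET max = 1): {count=5, max=1}
  after event 4 (t=20: DEC total by 7): {count=5, max=1, total=-7}
  after event 5 (t=21: SET total = -17): {count=5, max=1, total=-17}
  after event 6 (t=30: SET max = 38): {count=5, max=38, total=-17}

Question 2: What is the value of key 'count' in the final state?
Answer: 23

Derivation:
Track key 'count' through all 8 events:
  event 1 (t=3: SET count = 5): count (absent) -> 5
  event 2 (t=9: DEC max by 6): count unchanged
  event 3 (t=10: SET max = 1): count unchanged
  event 4 (t=20: DEC total by 7): count unchanged
  event 5 (t=21: SET total = -17): count unchanged
  event 6 (t=30: SET max = 38): count unchanged
  event 7 (t=39: SET count = 42): count 5 -> 42
  event 8 (t=43: SET count = 23): count 42 -> 23
Final: count = 23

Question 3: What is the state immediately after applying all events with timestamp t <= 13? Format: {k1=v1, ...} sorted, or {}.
Answer: {count=5, max=1}

Derivation:
Apply events with t <= 13 (3 events):
  after event 1 (t=3: SET count = 5): {count=5}
  after event 2 (t=9: DEC max by 6): {count=5, max=-6}
  after event 3 (t=10: SET max = 1): {count=5, max=1}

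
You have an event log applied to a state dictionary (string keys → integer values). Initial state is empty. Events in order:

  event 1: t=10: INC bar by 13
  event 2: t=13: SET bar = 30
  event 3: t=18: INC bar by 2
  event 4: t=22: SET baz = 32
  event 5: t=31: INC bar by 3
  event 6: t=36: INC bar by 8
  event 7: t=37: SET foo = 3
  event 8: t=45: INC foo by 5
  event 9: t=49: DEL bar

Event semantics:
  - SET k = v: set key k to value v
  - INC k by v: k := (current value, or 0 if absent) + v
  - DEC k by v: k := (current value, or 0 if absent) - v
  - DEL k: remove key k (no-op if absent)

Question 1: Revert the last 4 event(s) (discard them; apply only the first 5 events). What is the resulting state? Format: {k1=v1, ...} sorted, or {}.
Answer: {bar=35, baz=32}

Derivation:
Keep first 5 events (discard last 4):
  after event 1 (t=10: INC bar by 13): {bar=13}
  after event 2 (t=13: SET bar = 30): {bar=30}
  after event 3 (t=18: INC bar by 2): {bar=32}
  after event 4 (t=22: SET baz = 32): {bar=32, baz=32}
  after event 5 (t=31: INC bar by 3): {bar=35, baz=32}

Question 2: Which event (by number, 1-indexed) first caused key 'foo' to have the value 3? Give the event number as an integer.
Looking for first event where foo becomes 3:
  event 7: foo (absent) -> 3  <-- first match

Answer: 7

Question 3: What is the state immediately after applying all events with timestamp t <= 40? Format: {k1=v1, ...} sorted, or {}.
Apply events with t <= 40 (7 events):
  after event 1 (t=10: INC bar by 13): {bar=13}
  after event 2 (t=13: SET bar = 30): {bar=30}
  after event 3 (t=18: INC bar by 2): {bar=32}
  after event 4 (t=22: SET baz = 32): {bar=32, baz=32}
  after event 5 (t=31: INC bar by 3): {bar=35, baz=32}
  after event 6 (t=36: INC bar by 8): {bar=43, baz=32}
  after event 7 (t=37: SET foo = 3): {bar=43, baz=32, foo=3}

Answer: {bar=43, baz=32, foo=3}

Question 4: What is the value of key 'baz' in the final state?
Track key 'baz' through all 9 events:
  event 1 (t=10: INC bar by 13): baz unchanged
  event 2 (t=13: SET bar = 30): baz unchanged
  event 3 (t=18: INC bar by 2): baz unchanged
  event 4 (t=22: SET baz = 32): baz (absent) -> 32
  event 5 (t=31: INC bar by 3): baz unchanged
  event 6 (t=36: INC bar by 8): baz unchanged
  event 7 (t=37: SET foo = 3): baz unchanged
  event 8 (t=45: INC foo by 5): baz unchanged
  event 9 (t=49: DEL bar): baz unchanged
Final: baz = 32

Answer: 32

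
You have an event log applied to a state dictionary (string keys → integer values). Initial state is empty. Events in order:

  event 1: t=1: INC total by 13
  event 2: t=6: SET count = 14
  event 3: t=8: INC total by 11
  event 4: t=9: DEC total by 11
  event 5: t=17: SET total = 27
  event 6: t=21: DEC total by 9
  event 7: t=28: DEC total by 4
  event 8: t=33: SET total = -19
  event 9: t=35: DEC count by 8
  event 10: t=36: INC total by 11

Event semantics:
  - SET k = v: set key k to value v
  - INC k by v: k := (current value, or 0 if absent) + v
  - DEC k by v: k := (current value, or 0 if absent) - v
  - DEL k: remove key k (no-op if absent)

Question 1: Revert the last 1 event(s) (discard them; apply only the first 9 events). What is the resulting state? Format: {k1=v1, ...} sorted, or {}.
Keep first 9 events (discard last 1):
  after event 1 (t=1: INC total by 13): {total=13}
  after event 2 (t=6: SET count = 14): {count=14, total=13}
  after event 3 (t=8: INC total by 11): {count=14, total=24}
  after event 4 (t=9: DEC total by 11): {count=14, total=13}
  after event 5 (t=17: SET total = 27): {count=14, total=27}
  after event 6 (t=21: DEC total by 9): {count=14, total=18}
  after event 7 (t=28: DEC total by 4): {count=14, total=14}
  after event 8 (t=33: SET total = -19): {count=14, total=-19}
  after event 9 (t=35: DEC count by 8): {count=6, total=-19}

Answer: {count=6, total=-19}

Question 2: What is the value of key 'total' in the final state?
Answer: -8

Derivation:
Track key 'total' through all 10 events:
  event 1 (t=1: INC total by 13): total (absent) -> 13
  event 2 (t=6: SET count = 14): total unchanged
  event 3 (t=8: INC total by 11): total 13 -> 24
  event 4 (t=9: DEC total by 11): total 24 -> 13
  event 5 (t=17: SET total = 27): total 13 -> 27
  event 6 (t=21: DEC total by 9): total 27 -> 18
  event 7 (t=28: DEC total by 4): total 18 -> 14
  event 8 (t=33: SET total = -19): total 14 -> -19
  event 9 (t=35: DEC count by 8): total unchanged
  event 10 (t=36: INC total by 11): total -19 -> -8
Final: total = -8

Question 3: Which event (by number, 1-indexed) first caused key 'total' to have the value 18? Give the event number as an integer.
Looking for first event where total becomes 18:
  event 1: total = 13
  event 2: total = 13
  event 3: total = 24
  event 4: total = 13
  event 5: total = 27
  event 6: total 27 -> 18  <-- first match

Answer: 6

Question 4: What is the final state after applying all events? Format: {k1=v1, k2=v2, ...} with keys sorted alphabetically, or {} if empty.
  after event 1 (t=1: INC total by 13): {total=13}
  after event 2 (t=6: SET count = 14): {count=14, total=13}
  after event 3 (t=8: INC total by 11): {count=14, total=24}
  after event 4 (t=9: DEC total by 11): {count=14, total=13}
  after event 5 (t=17: SET total = 27): {count=14, total=27}
  after event 6 (t=21: DEC total by 9): {count=14, total=18}
  after event 7 (t=28: DEC total by 4): {count=14, total=14}
  after event 8 (t=33: SET total = -19): {count=14, total=-19}
  after event 9 (t=35: DEC count by 8): {count=6, total=-19}
  after event 10 (t=36: INC total by 11): {count=6, total=-8}

Answer: {count=6, total=-8}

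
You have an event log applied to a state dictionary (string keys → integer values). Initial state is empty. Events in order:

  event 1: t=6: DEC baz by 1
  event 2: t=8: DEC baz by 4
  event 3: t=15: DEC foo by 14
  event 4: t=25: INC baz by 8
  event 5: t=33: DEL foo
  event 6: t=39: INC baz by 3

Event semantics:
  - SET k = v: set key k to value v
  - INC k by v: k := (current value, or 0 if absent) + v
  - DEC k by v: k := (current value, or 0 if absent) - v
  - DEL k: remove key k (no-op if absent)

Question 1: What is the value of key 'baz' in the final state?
Track key 'baz' through all 6 events:
  event 1 (t=6: DEC baz by 1): baz (absent) -> -1
  event 2 (t=8: DEC baz by 4): baz -1 -> -5
  event 3 (t=15: DEC foo by 14): baz unchanged
  event 4 (t=25: INC baz by 8): baz -5 -> 3
  event 5 (t=33: DEL foo): baz unchanged
  event 6 (t=39: INC baz by 3): baz 3 -> 6
Final: baz = 6

Answer: 6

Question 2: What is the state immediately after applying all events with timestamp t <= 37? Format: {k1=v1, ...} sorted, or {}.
Apply events with t <= 37 (5 events):
  after event 1 (t=6: DEC baz by 1): {baz=-1}
  after event 2 (t=8: DEC baz by 4): {baz=-5}
  after event 3 (t=15: DEC foo by 14): {baz=-5, foo=-14}
  after event 4 (t=25: INC baz by 8): {baz=3, foo=-14}
  after event 5 (t=33: DEL foo): {baz=3}

Answer: {baz=3}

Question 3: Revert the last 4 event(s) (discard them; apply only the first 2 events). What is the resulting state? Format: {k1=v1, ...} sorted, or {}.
Keep first 2 events (discard last 4):
  after event 1 (t=6: DEC baz by 1): {baz=-1}
  after event 2 (t=8: DEC baz by 4): {baz=-5}

Answer: {baz=-5}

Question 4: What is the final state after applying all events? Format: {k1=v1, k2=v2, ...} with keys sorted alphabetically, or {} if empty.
Answer: {baz=6}

Derivation:
  after event 1 (t=6: DEC baz by 1): {baz=-1}
  after event 2 (t=8: DEC baz by 4): {baz=-5}
  after event 3 (t=15: DEC foo by 14): {baz=-5, foo=-14}
  after event 4 (t=25: INC baz by 8): {baz=3, foo=-14}
  after event 5 (t=33: DEL foo): {baz=3}
  after event 6 (t=39: INC baz by 3): {baz=6}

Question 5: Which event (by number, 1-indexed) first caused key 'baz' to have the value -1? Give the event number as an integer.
Answer: 1

Derivation:
Looking for first event where baz becomes -1:
  event 1: baz (absent) -> -1  <-- first match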